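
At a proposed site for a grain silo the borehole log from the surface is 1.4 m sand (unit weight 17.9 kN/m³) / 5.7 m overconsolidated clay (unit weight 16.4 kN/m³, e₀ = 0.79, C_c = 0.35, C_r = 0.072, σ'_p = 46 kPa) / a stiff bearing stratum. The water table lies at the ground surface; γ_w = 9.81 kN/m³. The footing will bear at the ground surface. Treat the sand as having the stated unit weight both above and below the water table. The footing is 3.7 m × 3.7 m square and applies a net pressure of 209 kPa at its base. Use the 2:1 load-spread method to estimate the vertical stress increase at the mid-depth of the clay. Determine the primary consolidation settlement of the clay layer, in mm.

S_c ≈ 281 mm

Mid-depth of clay below the ground surface: z = 1.4 + 5.7/2 = 4.25 m.
Total vertical stress at mid-clay: σ_v = 17.9×1.4 + 16.4×2.85 = 71.8 kPa.
Pore pressure: u = 9.81×(4.25 − 0) = 41.693 kPa.
Initial effective stress: σ'_0 = σ_v − u = 71.8 − 41.693 = 30.107 kPa.
Stress increase at mid-clay by the 2:1 spreading method:
Δσ = qBL/((B+z)(L+z)) = 209×3.7×3.7/((3.7+4.25)(3.7+4.25)) = 45.271 kPa
Final effective stress: σ'_f = 30.107 + 45.271 = 75.378 kPa.
σ'_f = 75.378 > σ'_p = 46 kPa, so the stress path crosses the preconsolidation pressure — recompression up to σ'_p, then virgin compression beyond:
S_c = H/(1+e₀)·[C_r·log₁₀(σ'_p/σ'_0) + C_c·log₁₀(σ'_f/σ'_p)]
    = 5.7/1.79 × [0.072×log₁₀(46/30.107) + 0.35×log₁₀(75.378/46)]
    = 3.1844 × [0.013255 + 0.07507] = 0.2813 m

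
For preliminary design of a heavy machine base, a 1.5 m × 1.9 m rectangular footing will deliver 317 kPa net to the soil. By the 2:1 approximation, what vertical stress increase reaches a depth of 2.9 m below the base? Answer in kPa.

By the 2:1 method the load spreads at 1 horizontal : 2 vertical, so at depth z the loaded area has grown by z in each plan dimension:
Δσ = qBL/((B+z)(L+z)) = 317×1.5×1.9/((1.5+2.9)(1.9+2.9)) = 42.777 kPa

Δσ_z ≈ 42.8 kPa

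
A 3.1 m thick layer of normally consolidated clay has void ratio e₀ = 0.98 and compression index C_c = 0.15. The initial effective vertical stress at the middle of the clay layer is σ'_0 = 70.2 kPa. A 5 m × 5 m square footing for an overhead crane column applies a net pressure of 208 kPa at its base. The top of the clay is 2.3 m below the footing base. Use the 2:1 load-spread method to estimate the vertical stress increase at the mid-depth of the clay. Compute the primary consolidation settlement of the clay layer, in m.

Mid-depth of clay below the footing base: z = 2.3 + 3.1/2 = 3.85 m.
Stress increase at mid-clay by the 2:1 spreading method:
Δσ = qBL/((B+z)(L+z)) = 208×5×5/((5+3.85)(5+3.85)) = 66.392 kPa
Final effective stress: σ'_f = σ'_0 + Δσ = 70.2 + 66.392 = 136.59 kPa.
Normally consolidated clay, so the full stress increment lies on the virgin compression line:
S_c = C_c·H/(1+e₀)·log₁₀(σ'_f/σ'_0) = 0.15×3.1/(1+0.98)×log₁₀(136.59/70.2)
    = 0.23485 × 0.28908 = 0.06789 m

S_c ≈ 0.0679 m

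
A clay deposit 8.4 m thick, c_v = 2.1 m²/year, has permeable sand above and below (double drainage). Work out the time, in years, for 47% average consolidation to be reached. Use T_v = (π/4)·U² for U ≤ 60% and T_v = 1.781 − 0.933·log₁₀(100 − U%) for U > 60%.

t ≈ 1.46 years

Drainage path length: H_d = H/2 = 4.2 m (double drainage).
U ≤ 60%: T_v = (π/4)·U² = (π/4)×0.47² = 0.17349.
t = T_v·H_d²/c_v = 0.17349×4.2²/2.1 = 1.457 years.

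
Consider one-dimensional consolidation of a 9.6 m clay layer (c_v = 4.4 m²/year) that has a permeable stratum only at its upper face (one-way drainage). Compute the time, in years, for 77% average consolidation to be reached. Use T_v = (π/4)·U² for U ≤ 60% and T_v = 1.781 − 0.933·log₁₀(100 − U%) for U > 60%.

t ≈ 10.7 years

Drainage path length: H_d = H = 9.6 m (single drainage).
U > 60%: T_v = 1.781 − 0.933·log₁₀(100 − 77) = 0.51051.
t = T_v·H_d²/c_v = 0.51051×9.6²/4.4 = 10.69 years.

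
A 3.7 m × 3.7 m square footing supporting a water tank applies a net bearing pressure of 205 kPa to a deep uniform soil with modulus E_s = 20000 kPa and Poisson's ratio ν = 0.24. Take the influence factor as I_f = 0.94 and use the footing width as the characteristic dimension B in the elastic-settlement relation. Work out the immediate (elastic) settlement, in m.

Immediate (elastic) settlement: S_e = q·B·(1−ν²)/E_s · I_f.
S_e = 205 × 3.7 × (1 − 0.24²) / 20000 × 0.94
    = 205 × 3.7 × 0.9424 / 20000 × 0.94
    = 0.0336 m

S_e ≈ 0.0336 m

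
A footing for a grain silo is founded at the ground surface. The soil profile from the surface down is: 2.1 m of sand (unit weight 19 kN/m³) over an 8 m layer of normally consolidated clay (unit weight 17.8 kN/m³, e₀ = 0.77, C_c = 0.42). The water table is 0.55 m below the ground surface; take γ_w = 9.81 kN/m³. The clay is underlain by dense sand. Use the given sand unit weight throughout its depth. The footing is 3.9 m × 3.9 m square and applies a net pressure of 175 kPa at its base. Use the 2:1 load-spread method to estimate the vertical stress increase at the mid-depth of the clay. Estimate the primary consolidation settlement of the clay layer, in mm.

S_c ≈ 318 mm

Mid-depth of clay below the ground surface: z = 2.1 + 8/2 = 6.1 m.
Total vertical stress at mid-clay: σ_v = 19×2.1 + 17.8×4 = 111.1 kPa.
Pore pressure: u = 9.81×(6.1 − 0.55) = 54.446 kPa.
Initial effective stress: σ'_0 = σ_v − u = 111.1 − 54.446 = 56.654 kPa.
Stress increase at mid-clay by the 2:1 spreading method:
Δσ = qBL/((B+z)(L+z)) = 175×3.9×3.9/((3.9+6.1)(3.9+6.1)) = 26.617 kPa
Final effective stress: σ'_f = σ'_0 + Δσ = 56.654 + 26.617 = 83.271 kPa.
Normally consolidated clay, so the full stress increment lies on the virgin compression line:
S_c = C_c·H/(1+e₀)·log₁₀(σ'_f/σ'_0) = 0.42×8/(1+0.77)×log₁₀(83.271/56.654)
    = 1.8983 × 0.16726 = 0.3175 m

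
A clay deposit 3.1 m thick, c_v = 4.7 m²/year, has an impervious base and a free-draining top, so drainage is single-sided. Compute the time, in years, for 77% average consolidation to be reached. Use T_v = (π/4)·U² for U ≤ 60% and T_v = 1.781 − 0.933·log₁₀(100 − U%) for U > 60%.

Drainage path length: H_d = H = 3.1 m (single drainage).
U > 60%: T_v = 1.781 − 0.933·log₁₀(100 − 77) = 0.51051.
t = T_v·H_d²/c_v = 0.51051×3.1²/4.7 = 1.044 years.

t ≈ 1.04 years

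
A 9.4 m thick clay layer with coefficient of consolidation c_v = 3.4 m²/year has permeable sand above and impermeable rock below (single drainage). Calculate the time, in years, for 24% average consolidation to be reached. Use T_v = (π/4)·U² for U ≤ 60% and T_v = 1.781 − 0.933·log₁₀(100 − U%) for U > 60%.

Drainage path length: H_d = H = 9.4 m (single drainage).
U ≤ 60%: T_v = (π/4)·U² = (π/4)×0.24² = 0.045239.
t = T_v·H_d²/c_v = 0.045239×9.4²/3.4 = 1.176 years.

t ≈ 1.18 years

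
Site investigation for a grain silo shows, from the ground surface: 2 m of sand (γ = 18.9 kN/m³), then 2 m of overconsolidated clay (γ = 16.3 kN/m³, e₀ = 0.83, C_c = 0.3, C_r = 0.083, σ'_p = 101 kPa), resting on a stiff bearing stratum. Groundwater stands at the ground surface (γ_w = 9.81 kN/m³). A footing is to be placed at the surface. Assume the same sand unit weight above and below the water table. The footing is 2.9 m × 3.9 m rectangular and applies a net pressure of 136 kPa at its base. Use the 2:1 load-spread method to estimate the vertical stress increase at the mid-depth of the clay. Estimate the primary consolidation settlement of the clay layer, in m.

Mid-depth of clay below the ground surface: z = 2 + 2/2 = 3 m.
Total vertical stress at mid-clay: σ_v = 18.9×2 + 16.3×1 = 54.1 kPa.
Pore pressure: u = 9.81×(3 − 0) = 29.43 kPa.
Initial effective stress: σ'_0 = σ_v − u = 54.1 − 29.43 = 24.67 kPa.
Stress increase at mid-clay by the 2:1 spreading method:
Δσ = qBL/((B+z)(L+z)) = 136×2.9×3.9/((2.9+3)(3.9+3)) = 37.783 kPa
Final effective stress: σ'_f = 24.67 + 37.783 = 62.453 kPa.
σ'_f = 62.453 ≤ σ'_p = 101 kPa, so the clay remains overconsolidated and only the recompression index applies:
S_c = C_r·H/(1+e₀)·log₁₀(σ'_f/σ'_0) = 0.083×2/1.83×log₁₀(62.453/24.67)
    = 0.090711 × 0.40338 = 0.03659 m

S_c ≈ 0.0366 m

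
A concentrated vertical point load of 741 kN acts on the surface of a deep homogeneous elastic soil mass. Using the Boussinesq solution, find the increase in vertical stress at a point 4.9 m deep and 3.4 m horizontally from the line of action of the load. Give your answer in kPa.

Δσ_z ≈ 5.52 kPa

Boussinesq vertical stress below a point load on an elastic half-space:
Δσ_z = 3P/(2πz²) · [1 + (r/z)²]^(−5/2)
r/z = 3.4/4.9 = 0.69388; [1+(r/z)²]^(−5/2) = 0.37434.
Δσ_z = 3×741/(2π×4.9²) × 0.37434 = 14.736 × 0.37434 = 5.516 kPa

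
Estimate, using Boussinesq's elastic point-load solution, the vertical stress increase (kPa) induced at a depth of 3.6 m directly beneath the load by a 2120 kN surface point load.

Δσ_z ≈ 78.1 kPa

Boussinesq vertical stress below a point load on an elastic half-space:
Δσ_z = 3P/(2πz²) · [1 + (r/z)²]^(−5/2)
r/z = 0/3.6 = 0; [1+(r/z)²]^(−5/2) = 1.
Δσ_z = 3×2120/(2π×3.6²) × 1 = 78.104 × 1 = 78.1 kPa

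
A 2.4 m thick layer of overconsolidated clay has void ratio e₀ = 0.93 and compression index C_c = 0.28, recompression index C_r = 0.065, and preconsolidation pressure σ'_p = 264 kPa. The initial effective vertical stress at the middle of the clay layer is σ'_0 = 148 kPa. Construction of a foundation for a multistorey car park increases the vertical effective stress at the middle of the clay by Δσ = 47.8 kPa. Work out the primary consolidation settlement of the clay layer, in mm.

Final effective stress: σ'_f = 148 + 47.8 = 195.8 kPa.
σ'_f = 195.8 ≤ σ'_p = 264 kPa, so the clay remains overconsolidated and only the recompression index applies:
S_c = C_r·H/(1+e₀)·log₁₀(σ'_f/σ'_0) = 0.065×2.4/1.93×log₁₀(195.8/148)
    = 0.080828 × 0.12155 = 0.009825 m

S_c ≈ 9.82 mm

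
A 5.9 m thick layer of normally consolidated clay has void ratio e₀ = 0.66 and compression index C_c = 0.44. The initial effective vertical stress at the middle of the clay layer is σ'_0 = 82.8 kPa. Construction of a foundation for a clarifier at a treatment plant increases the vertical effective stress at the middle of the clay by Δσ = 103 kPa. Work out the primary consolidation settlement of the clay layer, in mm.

S_c ≈ 549 mm

Final effective stress: σ'_f = σ'_0 + Δσ = 82.8 + 103 = 185.8 kPa.
Normally consolidated clay, so the full stress increment lies on the virgin compression line:
S_c = C_c·H/(1+e₀)·log₁₀(σ'_f/σ'_0) = 0.44×5.9/(1+0.66)×log₁₀(185.8/82.8)
    = 1.5639 × 0.35102 = 0.549 m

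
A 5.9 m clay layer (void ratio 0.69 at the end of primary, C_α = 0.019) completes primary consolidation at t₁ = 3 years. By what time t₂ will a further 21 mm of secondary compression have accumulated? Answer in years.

t₂ ≈ 6.22 years

S_s = C_α·H/(1+e_p)·log₁₀(t₂/t₁) ⇒ log₁₀(t₂/t₁) = S_s·(1+e_p)/(C_α·H).
log₁₀(t₂/t₁) = 0.021 × (1+0.69) / (0.019×5.9) = 0.3166
t₂ = t₁ × 10^0.3166 = 3 × 2.073 = 6.219 years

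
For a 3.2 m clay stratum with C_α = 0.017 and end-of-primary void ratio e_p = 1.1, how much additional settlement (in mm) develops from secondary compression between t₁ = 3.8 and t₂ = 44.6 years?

S_s ≈ 27.7 mm

Secondary compression: S_s = C_α·H/(1+e_p)·log₁₀(t₂/t₁)
S_s = 0.017×3.2/(1+1.1)×log₁₀(44.6/3.8)
    = 0.0259 × 1.07 = 0.02771 m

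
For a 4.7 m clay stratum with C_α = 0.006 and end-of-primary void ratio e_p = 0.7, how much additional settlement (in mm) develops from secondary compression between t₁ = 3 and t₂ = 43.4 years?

Secondary compression: S_s = C_α·H/(1+e_p)·log₁₀(t₂/t₁)
S_s = 0.006×4.7/(1+0.7)×log₁₀(43.4/3)
    = 0.01659 × 1.16 = 0.01925 m

S_s ≈ 19.2 mm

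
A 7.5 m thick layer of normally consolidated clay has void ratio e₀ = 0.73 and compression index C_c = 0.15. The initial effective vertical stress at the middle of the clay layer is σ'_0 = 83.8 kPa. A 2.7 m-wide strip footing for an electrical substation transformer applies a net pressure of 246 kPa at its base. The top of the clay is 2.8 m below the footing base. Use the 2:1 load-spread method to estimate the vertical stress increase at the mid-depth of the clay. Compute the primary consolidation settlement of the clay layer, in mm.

S_c ≈ 175 mm

Mid-depth of clay below the footing base: z = 2.8 + 7.5/2 = 6.55 m.
Stress increase at mid-clay by the 2:1 spreading method:
Δσ = qB/(B+z) = 246×2.7/(2.7+6.55) = 71.805 kPa
Final effective stress: σ'_f = σ'_0 + Δσ = 83.8 + 71.805 = 155.61 kPa.
Normally consolidated clay, so the full stress increment lies on the virgin compression line:
S_c = C_c·H/(1+e₀)·log₁₀(σ'_f/σ'_0) = 0.15×7.5/(1+0.73)×log₁₀(155.61/83.8)
    = 0.65029 × 0.26879 = 0.1748 m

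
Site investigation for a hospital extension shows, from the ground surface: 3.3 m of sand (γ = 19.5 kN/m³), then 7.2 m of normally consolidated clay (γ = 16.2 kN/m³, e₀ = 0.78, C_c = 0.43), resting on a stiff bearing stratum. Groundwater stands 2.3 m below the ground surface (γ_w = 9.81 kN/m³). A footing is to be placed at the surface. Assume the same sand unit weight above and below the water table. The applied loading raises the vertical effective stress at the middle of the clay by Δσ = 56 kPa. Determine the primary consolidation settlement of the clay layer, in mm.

Mid-depth of clay below the ground surface: z = 3.3 + 7.2/2 = 6.9 m.
Total vertical stress at mid-clay: σ_v = 19.5×3.3 + 16.2×3.6 = 122.67 kPa.
Pore pressure: u = 9.81×(6.9 − 2.3) = 45.126 kPa.
Initial effective stress: σ'_0 = σ_v − u = 122.67 − 45.126 = 77.544 kPa.
Final effective stress: σ'_f = σ'_0 + Δσ = 77.544 + 56 = 133.54 kPa.
Normally consolidated clay, so the full stress increment lies on the virgin compression line:
S_c = C_c·H/(1+e₀)·log₁₀(σ'_f/σ'_0) = 0.43×7.2/(1+0.78)×log₁₀(133.54/77.544)
    = 1.7393 × 0.23606 = 0.4106 m

S_c ≈ 411 mm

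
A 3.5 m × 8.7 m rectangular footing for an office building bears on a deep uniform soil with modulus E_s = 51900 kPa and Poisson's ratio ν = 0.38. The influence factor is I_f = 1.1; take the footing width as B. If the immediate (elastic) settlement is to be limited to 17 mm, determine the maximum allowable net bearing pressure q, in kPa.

S_e = q·B·(1−ν²)/E_s · I_f  ⇒  q = S_e·E_s / (B·(1−ν²)·I_f).
q = 0.017 × 51900 / (3.5 × 0.8556 × 1.1) = 267.8 kPa

q ≈ 268 kPa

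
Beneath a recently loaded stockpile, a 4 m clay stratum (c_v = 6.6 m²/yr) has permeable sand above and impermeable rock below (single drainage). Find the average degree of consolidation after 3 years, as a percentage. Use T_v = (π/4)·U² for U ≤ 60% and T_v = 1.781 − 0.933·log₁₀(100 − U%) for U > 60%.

Drainage path length: H_d = H = 4 m (single drainage).
T_v = c_v·t/H_d² = 6.6×3/4² = 1.2375.
T_v = 1.2375 corresponds to the U > 60% branch:
U = 1 − 10^((1.781 − T_v)/0.933)/100 = 0.9618

U ≈ 96.2 %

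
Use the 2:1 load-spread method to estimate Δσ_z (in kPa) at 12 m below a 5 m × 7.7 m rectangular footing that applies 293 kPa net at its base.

By the 2:1 method the load spreads at 1 horizontal : 2 vertical, so at depth z the loaded area has grown by z in each plan dimension:
Δσ = qBL/((B+z)(L+z)) = 293×5×7.7/((5+12)(7.7+12)) = 33.683 kPa

Δσ_z ≈ 33.7 kPa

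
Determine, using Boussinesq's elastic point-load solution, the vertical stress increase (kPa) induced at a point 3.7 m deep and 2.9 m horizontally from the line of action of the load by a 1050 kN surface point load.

Boussinesq vertical stress below a point load on an elastic half-space:
Δσ_z = 3P/(2πz²) · [1 + (r/z)²]^(−5/2)
r/z = 2.9/3.7 = 0.78378; [1+(r/z)²]^(−5/2) = 0.30201.
Δσ_z = 3×1050/(2π×3.7²) × 0.30201 = 36.621 × 0.30201 = 11.06 kPa

Δσ_z ≈ 11.1 kPa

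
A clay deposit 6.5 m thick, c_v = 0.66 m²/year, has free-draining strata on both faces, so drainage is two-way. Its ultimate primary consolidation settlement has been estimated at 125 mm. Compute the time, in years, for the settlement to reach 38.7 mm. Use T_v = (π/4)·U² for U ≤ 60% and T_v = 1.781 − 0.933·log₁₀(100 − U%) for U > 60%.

t ≈ 1.2 years

Drainage path length: H_d = H/2 = 3.25 m (double drainage).
U = S(t)/S_ult = 38.7/125 = 0.3096.
U ≤ 60%: T_v = (π/4)·U² = (π/4)×0.3096² = 0.075282.
t = T_v·H_d²/c_v = 0.075282×3.25²/0.66 = 1.205 years.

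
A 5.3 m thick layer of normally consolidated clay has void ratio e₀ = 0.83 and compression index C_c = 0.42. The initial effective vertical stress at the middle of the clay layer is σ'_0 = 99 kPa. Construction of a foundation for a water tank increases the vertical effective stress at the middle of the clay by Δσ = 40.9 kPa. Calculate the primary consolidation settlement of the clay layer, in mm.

S_c ≈ 183 mm

Final effective stress: σ'_f = σ'_0 + Δσ = 99 + 40.9 = 139.9 kPa.
Normally consolidated clay, so the full stress increment lies on the virgin compression line:
S_c = C_c·H/(1+e₀)·log₁₀(σ'_f/σ'_0) = 0.42×5.3/(1+0.83)×log₁₀(139.9/99)
    = 1.2164 × 0.15018 = 0.1827 m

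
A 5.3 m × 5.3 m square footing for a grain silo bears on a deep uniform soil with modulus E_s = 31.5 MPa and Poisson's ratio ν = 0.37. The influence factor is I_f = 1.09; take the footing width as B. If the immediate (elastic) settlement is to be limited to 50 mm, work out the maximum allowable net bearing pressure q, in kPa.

E_s = 31.5 MPa = 31500 kPa.
S_e = q·B·(1−ν²)/E_s · I_f  ⇒  q = S_e·E_s / (B·(1−ν²)·I_f).
q = 0.05 × 31500 / (5.3 × 0.8631 × 1.09) = 315.9 kPa

q ≈ 316 kPa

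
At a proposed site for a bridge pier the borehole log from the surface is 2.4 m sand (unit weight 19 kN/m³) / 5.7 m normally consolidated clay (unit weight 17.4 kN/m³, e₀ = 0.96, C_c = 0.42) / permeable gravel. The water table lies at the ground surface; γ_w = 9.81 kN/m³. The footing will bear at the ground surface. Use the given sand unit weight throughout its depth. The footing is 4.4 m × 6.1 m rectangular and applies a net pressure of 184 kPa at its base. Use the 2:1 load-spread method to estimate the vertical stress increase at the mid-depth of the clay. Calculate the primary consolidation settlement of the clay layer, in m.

Mid-depth of clay below the ground surface: z = 2.4 + 5.7/2 = 5.25 m.
Total vertical stress at mid-clay: σ_v = 19×2.4 + 17.4×2.85 = 95.19 kPa.
Pore pressure: u = 9.81×(5.25 − 0) = 51.503 kPa.
Initial effective stress: σ'_0 = σ_v − u = 95.19 − 51.503 = 43.687 kPa.
Stress increase at mid-clay by the 2:1 spreading method:
Δσ = qBL/((B+z)(L+z)) = 184×4.4×6.1/((4.4+5.25)(6.1+5.25)) = 45.09 kPa
Final effective stress: σ'_f = σ'_0 + Δσ = 43.687 + 45.09 = 88.777 kPa.
Normally consolidated clay, so the full stress increment lies on the virgin compression line:
S_c = C_c·H/(1+e₀)·log₁₀(σ'_f/σ'_0) = 0.42×5.7/(1+0.96)×log₁₀(88.777/43.687)
    = 1.2214 × 0.30795 = 0.3761 m

S_c ≈ 0.376 m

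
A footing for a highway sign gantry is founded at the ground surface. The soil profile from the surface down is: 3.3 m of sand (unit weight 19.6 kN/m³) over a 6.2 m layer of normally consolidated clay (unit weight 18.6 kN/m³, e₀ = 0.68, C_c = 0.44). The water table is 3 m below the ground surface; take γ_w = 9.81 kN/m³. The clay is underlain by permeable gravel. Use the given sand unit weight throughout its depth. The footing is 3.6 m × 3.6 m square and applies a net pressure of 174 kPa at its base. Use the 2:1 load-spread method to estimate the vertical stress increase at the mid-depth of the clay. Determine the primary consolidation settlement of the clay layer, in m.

S_c ≈ 0.159 m

Mid-depth of clay below the ground surface: z = 3.3 + 6.2/2 = 6.4 m.
Total vertical stress at mid-clay: σ_v = 19.6×3.3 + 18.6×3.1 = 122.34 kPa.
Pore pressure: u = 9.81×(6.4 − 3) = 33.354 kPa.
Initial effective stress: σ'_0 = σ_v − u = 122.34 − 33.354 = 88.986 kPa.
Stress increase at mid-clay by the 2:1 spreading method:
Δσ = qBL/((B+z)(L+z)) = 174×3.6×3.6/((3.6+6.4)(3.6+6.4)) = 22.55 kPa
Final effective stress: σ'_f = σ'_0 + Δσ = 88.986 + 22.55 = 111.54 kPa.
Normally consolidated clay, so the full stress increment lies on the virgin compression line:
S_c = C_c·H/(1+e₀)·log₁₀(σ'_f/σ'_0) = 0.44×6.2/(1+0.68)×log₁₀(111.54/88.986)
    = 1.6238 × 0.098109 = 0.1593 m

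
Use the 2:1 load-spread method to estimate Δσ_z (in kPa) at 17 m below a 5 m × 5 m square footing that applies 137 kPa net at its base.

By the 2:1 method the load spreads at 1 horizontal : 2 vertical, so at depth z the loaded area has grown by z in each plan dimension:
Δσ = qBL/((B+z)(L+z)) = 137×5×5/((5+17)(5+17)) = 7.0764 kPa

Δσ_z ≈ 7.08 kPa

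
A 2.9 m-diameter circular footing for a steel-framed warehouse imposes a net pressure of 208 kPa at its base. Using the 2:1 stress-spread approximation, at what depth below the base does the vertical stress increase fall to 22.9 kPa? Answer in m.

z ≈ 5.84 m

2:1 spreading — at depth z the loaded area has grown by z in each plan dimension:
qD²/(D+z)² = Δσ_z ⇒ z = D(√(q/Δσ_z) − 1) = 2.9×(√(208/22.9) − 1) = 5.84 m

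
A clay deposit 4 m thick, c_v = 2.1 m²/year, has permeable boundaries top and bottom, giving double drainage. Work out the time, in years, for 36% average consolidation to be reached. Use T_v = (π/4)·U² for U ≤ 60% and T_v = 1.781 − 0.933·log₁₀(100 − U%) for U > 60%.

Drainage path length: H_d = H/2 = 2 m (double drainage).
U ≤ 60%: T_v = (π/4)·U² = (π/4)×0.36² = 0.10179.
t = T_v·H_d²/c_v = 0.10179×2²/2.1 = 0.1939 years.

t ≈ 0.194 years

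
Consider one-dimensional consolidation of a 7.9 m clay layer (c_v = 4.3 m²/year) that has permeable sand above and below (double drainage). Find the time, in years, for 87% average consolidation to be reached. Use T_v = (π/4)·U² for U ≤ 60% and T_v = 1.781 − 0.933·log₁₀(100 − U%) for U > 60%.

t ≈ 2.69 years

Drainage path length: H_d = H/2 = 3.95 m (double drainage).
U > 60%: T_v = 1.781 − 0.933·log₁₀(100 − 87) = 0.74169.
t = T_v·H_d²/c_v = 0.74169×3.95²/4.3 = 2.691 years.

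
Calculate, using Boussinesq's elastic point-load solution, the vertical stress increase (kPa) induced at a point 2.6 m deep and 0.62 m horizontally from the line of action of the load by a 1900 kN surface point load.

Δσ_z ≈ 117 kPa

Boussinesq vertical stress below a point load on an elastic half-space:
Δσ_z = 3P/(2πz²) · [1 + (r/z)²]^(−5/2)
r/z = 0.62/2.6 = 0.23846; [1+(r/z)²]^(−5/2) = 0.87087.
Δσ_z = 3×1900/(2π×2.6²) × 0.87087 = 134.2 × 0.87087 = 116.9 kPa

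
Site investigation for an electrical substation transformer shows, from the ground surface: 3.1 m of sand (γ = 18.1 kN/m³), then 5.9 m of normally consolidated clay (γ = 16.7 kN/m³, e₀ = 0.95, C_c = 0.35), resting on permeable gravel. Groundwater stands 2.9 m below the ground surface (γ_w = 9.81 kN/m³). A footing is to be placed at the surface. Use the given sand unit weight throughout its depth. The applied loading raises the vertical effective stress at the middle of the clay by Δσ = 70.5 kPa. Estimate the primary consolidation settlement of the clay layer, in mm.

Mid-depth of clay below the ground surface: z = 3.1 + 5.9/2 = 6.05 m.
Total vertical stress at mid-clay: σ_v = 18.1×3.1 + 16.7×2.95 = 105.38 kPa.
Pore pressure: u = 9.81×(6.05 − 2.9) = 30.902 kPa.
Initial effective stress: σ'_0 = σ_v − u = 105.38 − 30.902 = 74.478 kPa.
Final effective stress: σ'_f = σ'_0 + Δσ = 74.478 + 70.5 = 144.98 kPa.
Normally consolidated clay, so the full stress increment lies on the virgin compression line:
S_c = C_c·H/(1+e₀)·log₁₀(σ'_f/σ'_0) = 0.35×5.9/(1+0.95)×log₁₀(144.98/74.478)
    = 1.059 × 0.28928 = 0.3063 m

S_c ≈ 306 mm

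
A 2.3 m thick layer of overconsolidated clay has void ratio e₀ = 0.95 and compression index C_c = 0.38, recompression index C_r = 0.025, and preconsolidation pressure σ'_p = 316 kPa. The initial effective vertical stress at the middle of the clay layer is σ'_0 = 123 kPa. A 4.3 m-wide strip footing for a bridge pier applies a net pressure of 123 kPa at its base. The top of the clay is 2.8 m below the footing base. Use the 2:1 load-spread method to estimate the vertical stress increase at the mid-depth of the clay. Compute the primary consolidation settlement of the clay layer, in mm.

S_c ≈ 5.37 mm

Mid-depth of clay below the footing base: z = 2.8 + 2.3/2 = 3.95 m.
Stress increase at mid-clay by the 2:1 spreading method:
Δσ = qB/(B+z) = 123×4.3/(4.3+3.95) = 64.109 kPa
Final effective stress: σ'_f = 123 + 64.109 = 187.11 kPa.
σ'_f = 187.11 ≤ σ'_p = 316 kPa, so the clay remains overconsolidated and only the recompression index applies:
S_c = C_r·H/(1+e₀)·log₁₀(σ'_f/σ'_0) = 0.025×2.3/1.95×log₁₀(187.11/123)
    = 0.029487 × 0.18219 = 0.005372 m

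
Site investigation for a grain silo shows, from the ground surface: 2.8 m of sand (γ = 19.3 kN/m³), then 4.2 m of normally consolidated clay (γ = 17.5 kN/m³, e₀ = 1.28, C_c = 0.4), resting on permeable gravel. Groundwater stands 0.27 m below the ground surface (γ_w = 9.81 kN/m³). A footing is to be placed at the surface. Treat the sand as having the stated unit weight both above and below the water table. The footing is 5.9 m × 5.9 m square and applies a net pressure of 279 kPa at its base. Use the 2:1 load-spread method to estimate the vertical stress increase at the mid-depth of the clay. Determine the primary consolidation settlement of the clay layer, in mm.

Mid-depth of clay below the ground surface: z = 2.8 + 4.2/2 = 4.9 m.
Total vertical stress at mid-clay: σ_v = 19.3×2.8 + 17.5×2.1 = 90.79 kPa.
Pore pressure: u = 9.81×(4.9 − 0.27) = 45.42 kPa.
Initial effective stress: σ'_0 = σ_v − u = 90.79 − 45.42 = 45.37 kPa.
Stress increase at mid-clay by the 2:1 spreading method:
Δσ = qBL/((B+z)(L+z)) = 279×5.9×5.9/((5.9+4.9)(5.9+4.9)) = 83.265 kPa
Final effective stress: σ'_f = σ'_0 + Δσ = 45.37 + 83.265 = 128.63 kPa.
Normally consolidated clay, so the full stress increment lies on the virgin compression line:
S_c = C_c·H/(1+e₀)·log₁₀(σ'_f/σ'_0) = 0.4×4.2/(1+1.28)×log₁₀(128.63/45.37)
    = 0.73684 × 0.45257 = 0.3335 m

S_c ≈ 333 mm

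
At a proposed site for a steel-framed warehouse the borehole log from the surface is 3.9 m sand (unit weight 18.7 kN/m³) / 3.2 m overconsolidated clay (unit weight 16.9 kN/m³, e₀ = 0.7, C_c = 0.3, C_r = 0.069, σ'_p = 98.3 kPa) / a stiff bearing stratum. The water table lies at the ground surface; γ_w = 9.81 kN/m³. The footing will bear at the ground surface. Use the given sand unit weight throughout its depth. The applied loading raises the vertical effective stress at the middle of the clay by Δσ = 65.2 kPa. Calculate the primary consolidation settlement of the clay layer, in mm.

Mid-depth of clay below the ground surface: z = 3.9 + 3.2/2 = 5.5 m.
Total vertical stress at mid-clay: σ_v = 18.7×3.9 + 16.9×1.6 = 99.97 kPa.
Pore pressure: u = 9.81×(5.5 − 0) = 53.955 kPa.
Initial effective stress: σ'_0 = σ_v − u = 99.97 − 53.955 = 46.015 kPa.
Final effective stress: σ'_f = 46.015 + 65.2 = 111.22 kPa.
σ'_f = 111.22 > σ'_p = 98.3 kPa, so the stress path crosses the preconsolidation pressure — recompression up to σ'_p, then virgin compression beyond:
S_c = H/(1+e₀)·[C_r·log₁₀(σ'_p/σ'_0) + C_c·log₁₀(σ'_f/σ'_p)]
    = 3.2/1.7 × [0.069×log₁₀(98.3/46.015) + 0.3×log₁₀(111.22/98.3)]
    = 1.8824 × [0.022746 + 0.016089] = 0.0731 m

S_c ≈ 73.1 mm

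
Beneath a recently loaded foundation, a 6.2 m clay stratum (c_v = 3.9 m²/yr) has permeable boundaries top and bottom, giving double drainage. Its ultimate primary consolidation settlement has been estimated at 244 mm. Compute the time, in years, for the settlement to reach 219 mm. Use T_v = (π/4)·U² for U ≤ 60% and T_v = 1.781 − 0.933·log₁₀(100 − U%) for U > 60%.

t ≈ 2.07 years

Drainage path length: H_d = H/2 = 3.1 m (double drainage).
U = S(t)/S_ult = 219/244 = 0.8975.
U > 60%: T_v = 1.781 − 0.933·log₁₀(100 − 89.754) = 0.83816.
t = T_v·H_d²/c_v = 0.83816×3.1²/3.9 = 2.065 years.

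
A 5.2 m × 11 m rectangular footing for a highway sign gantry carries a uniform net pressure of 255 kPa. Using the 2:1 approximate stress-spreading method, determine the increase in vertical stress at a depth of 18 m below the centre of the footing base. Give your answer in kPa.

Δσ_z ≈ 21.7 kPa

By the 2:1 method the load spreads at 1 horizontal : 2 vertical, so at depth z the loaded area has grown by z in each plan dimension:
Δσ = qBL/((B+z)(L+z)) = 255×5.2×11/((5.2+18)(11+18)) = 21.68 kPa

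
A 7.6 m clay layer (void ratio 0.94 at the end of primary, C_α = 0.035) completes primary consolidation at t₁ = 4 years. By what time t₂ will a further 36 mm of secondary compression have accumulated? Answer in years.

S_s = C_α·H/(1+e_p)·log₁₀(t₂/t₁) ⇒ log₁₀(t₂/t₁) = S_s·(1+e_p)/(C_α·H).
log₁₀(t₂/t₁) = 0.036 × (1+0.94) / (0.035×7.6) = 0.2626
t₂ = t₁ × 10^0.2626 = 4 × 1.83 = 7.322 years

t₂ ≈ 7.32 years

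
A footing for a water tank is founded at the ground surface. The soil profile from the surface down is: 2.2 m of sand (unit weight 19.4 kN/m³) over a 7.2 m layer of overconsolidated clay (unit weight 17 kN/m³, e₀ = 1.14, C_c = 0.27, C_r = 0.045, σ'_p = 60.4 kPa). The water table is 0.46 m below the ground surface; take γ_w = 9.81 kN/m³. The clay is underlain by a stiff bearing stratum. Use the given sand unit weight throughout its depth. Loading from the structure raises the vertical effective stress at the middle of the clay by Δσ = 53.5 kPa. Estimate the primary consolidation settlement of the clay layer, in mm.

S_c ≈ 229 mm

Mid-depth of clay below the ground surface: z = 2.2 + 7.2/2 = 5.8 m.
Total vertical stress at mid-clay: σ_v = 19.4×2.2 + 17×3.6 = 103.88 kPa.
Pore pressure: u = 9.81×(5.8 − 0.46) = 52.385 kPa.
Initial effective stress: σ'_0 = σ_v − u = 103.88 − 52.385 = 51.495 kPa.
Final effective stress: σ'_f = 51.495 + 53.5 = 105 kPa.
σ'_f = 105 > σ'_p = 60.4 kPa, so the stress path crosses the preconsolidation pressure — recompression up to σ'_p, then virgin compression beyond:
S_c = H/(1+e₀)·[C_r·log₁₀(σ'_p/σ'_0) + C_c·log₁₀(σ'_f/σ'_p)]
    = 7.2/2.14 × [0.045×log₁₀(60.4/51.495) + 0.27×log₁₀(105/60.4)]
    = 3.3645 × [0.0031172 + 0.064841] = 0.2286 m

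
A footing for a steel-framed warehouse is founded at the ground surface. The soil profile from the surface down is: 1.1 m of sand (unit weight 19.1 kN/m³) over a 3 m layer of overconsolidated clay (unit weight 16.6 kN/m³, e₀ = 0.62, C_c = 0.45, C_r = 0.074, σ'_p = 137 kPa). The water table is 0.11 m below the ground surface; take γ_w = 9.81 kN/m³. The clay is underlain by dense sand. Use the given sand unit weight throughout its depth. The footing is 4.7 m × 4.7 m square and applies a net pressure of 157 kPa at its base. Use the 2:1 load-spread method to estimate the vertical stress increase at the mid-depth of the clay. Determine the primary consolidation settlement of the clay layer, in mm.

S_c ≈ 82.9 mm

Mid-depth of clay below the ground surface: z = 1.1 + 3/2 = 2.6 m.
Total vertical stress at mid-clay: σ_v = 19.1×1.1 + 16.6×1.5 = 45.91 kPa.
Pore pressure: u = 9.81×(2.6 − 0.11) = 24.427 kPa.
Initial effective stress: σ'_0 = σ_v − u = 45.91 − 24.427 = 21.483 kPa.
Stress increase at mid-clay by the 2:1 spreading method:
Δσ = qBL/((B+z)(L+z)) = 157×4.7×4.7/((4.7+2.6)(4.7+2.6)) = 65.08 kPa
Final effective stress: σ'_f = 21.483 + 65.08 = 86.563 kPa.
σ'_f = 86.563 ≤ σ'_p = 137 kPa, so the clay remains overconsolidated and only the recompression index applies:
S_c = C_r·H/(1+e₀)·log₁₀(σ'_f/σ'_0) = 0.074×3/1.62×log₁₀(86.563/21.483)
    = 0.13704 × 0.60524 = 0.08294 m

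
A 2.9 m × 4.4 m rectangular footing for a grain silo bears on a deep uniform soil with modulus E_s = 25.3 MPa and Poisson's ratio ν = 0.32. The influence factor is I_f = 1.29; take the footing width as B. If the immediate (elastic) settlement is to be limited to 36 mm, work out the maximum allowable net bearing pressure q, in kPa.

E_s = 25.3 MPa = 25300 kPa.
S_e = q·B·(1−ν²)/E_s · I_f  ⇒  q = S_e·E_s / (B·(1−ν²)·I_f).
q = 0.036 × 25300 / (2.9 × 0.8976 × 1.29) = 271.2 kPa

q ≈ 271 kPa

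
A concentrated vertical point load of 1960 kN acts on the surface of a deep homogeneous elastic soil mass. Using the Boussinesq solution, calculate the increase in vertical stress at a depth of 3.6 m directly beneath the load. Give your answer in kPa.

Δσ_z ≈ 72.2 kPa

Boussinesq vertical stress below a point load on an elastic half-space:
Δσ_z = 3P/(2πz²) · [1 + (r/z)²]^(−5/2)
r/z = 0/3.6 = 0; [1+(r/z)²]^(−5/2) = 1.
Δσ_z = 3×1960/(2π×3.6²) × 1 = 72.209 × 1 = 72.21 kPa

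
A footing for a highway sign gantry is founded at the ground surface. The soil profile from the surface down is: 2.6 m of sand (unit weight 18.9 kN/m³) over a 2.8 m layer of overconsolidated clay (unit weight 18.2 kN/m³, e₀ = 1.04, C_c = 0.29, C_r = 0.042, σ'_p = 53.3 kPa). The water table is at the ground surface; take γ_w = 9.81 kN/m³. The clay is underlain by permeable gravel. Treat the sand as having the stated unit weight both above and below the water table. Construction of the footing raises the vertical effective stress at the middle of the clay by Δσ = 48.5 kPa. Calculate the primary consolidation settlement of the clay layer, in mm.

Mid-depth of clay below the ground surface: z = 2.6 + 2.8/2 = 4 m.
Total vertical stress at mid-clay: σ_v = 18.9×2.6 + 18.2×1.4 = 74.62 kPa.
Pore pressure: u = 9.81×(4 − 0) = 39.24 kPa.
Initial effective stress: σ'_0 = σ_v − u = 74.62 − 39.24 = 35.38 kPa.
Final effective stress: σ'_f = 35.38 + 48.5 = 83.88 kPa.
σ'_f = 83.88 > σ'_p = 53.3 kPa, so the stress path crosses the preconsolidation pressure — recompression up to σ'_p, then virgin compression beyond:
S_c = H/(1+e₀)·[C_r·log₁₀(σ'_p/σ'_0) + C_c·log₁₀(σ'_f/σ'_p)]
    = 2.8/2.04 × [0.042×log₁₀(53.3/35.38) + 0.29×log₁₀(83.88/53.3)]
    = 1.3725 × [0.0074747 + 0.05711] = 0.08864 m

S_c ≈ 88.6 mm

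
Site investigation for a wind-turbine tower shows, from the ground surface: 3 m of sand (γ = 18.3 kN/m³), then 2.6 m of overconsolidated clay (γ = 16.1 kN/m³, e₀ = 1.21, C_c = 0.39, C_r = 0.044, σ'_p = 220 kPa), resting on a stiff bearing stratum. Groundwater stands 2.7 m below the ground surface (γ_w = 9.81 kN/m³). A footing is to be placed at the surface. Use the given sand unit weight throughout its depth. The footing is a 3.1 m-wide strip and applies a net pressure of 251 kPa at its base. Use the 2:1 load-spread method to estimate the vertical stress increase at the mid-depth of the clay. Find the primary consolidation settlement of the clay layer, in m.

Mid-depth of clay below the ground surface: z = 3 + 2.6/2 = 4.3 m.
Total vertical stress at mid-clay: σ_v = 18.3×3 + 16.1×1.3 = 75.83 kPa.
Pore pressure: u = 9.81×(4.3 − 2.7) = 15.696 kPa.
Initial effective stress: σ'_0 = σ_v − u = 75.83 − 15.696 = 60.134 kPa.
Stress increase at mid-clay by the 2:1 spreading method:
Δσ = qB/(B+z) = 251×3.1/(3.1+4.3) = 105.15 kPa
Final effective stress: σ'_f = 60.134 + 105.15 = 165.28 kPa.
σ'_f = 165.28 ≤ σ'_p = 220 kPa, so the clay remains overconsolidated and only the recompression index applies:
S_c = C_r·H/(1+e₀)·log₁₀(σ'_f/σ'_0) = 0.044×2.6/2.21×log₁₀(165.28/60.134)
    = 0.051766 × 0.4391 = 0.02273 m

S_c ≈ 0.0227 m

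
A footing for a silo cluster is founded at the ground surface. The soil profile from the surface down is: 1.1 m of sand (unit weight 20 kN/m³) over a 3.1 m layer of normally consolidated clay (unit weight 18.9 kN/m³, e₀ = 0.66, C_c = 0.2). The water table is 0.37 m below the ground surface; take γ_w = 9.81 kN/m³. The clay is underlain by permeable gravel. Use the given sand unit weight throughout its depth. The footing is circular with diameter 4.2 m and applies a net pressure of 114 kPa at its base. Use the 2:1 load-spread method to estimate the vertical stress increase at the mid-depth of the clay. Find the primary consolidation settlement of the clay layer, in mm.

S_c ≈ 147 mm

Mid-depth of clay below the ground surface: z = 1.1 + 3.1/2 = 2.65 m.
Total vertical stress at mid-clay: σ_v = 20×1.1 + 18.9×1.55 = 51.295 kPa.
Pore pressure: u = 9.81×(2.65 − 0.37) = 22.367 kPa.
Initial effective stress: σ'_0 = σ_v − u = 51.295 − 22.367 = 28.928 kPa.
Stress increase at mid-clay by the 2:1 spreading method:
Δσ ≈ qD²/(D+z)² = 114×4.2²/(4.2+2.65)² = 42.857 kPa
Final effective stress: σ'_f = σ'_0 + Δσ = 28.928 + 42.857 = 71.785 kPa.
Normally consolidated clay, so the full stress increment lies on the virgin compression line:
S_c = C_c·H/(1+e₀)·log₁₀(σ'_f/σ'_0) = 0.2×3.1/(1+0.66)×log₁₀(71.785/28.928)
    = 0.37349 × 0.39472 = 0.1474 m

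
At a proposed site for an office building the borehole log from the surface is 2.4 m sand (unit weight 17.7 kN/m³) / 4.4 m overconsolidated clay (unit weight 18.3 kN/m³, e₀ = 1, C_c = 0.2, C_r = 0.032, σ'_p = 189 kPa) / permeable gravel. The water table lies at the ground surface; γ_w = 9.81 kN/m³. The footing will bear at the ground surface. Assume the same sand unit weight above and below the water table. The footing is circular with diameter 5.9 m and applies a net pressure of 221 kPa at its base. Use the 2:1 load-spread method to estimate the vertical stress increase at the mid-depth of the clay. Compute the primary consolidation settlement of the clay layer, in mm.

Mid-depth of clay below the ground surface: z = 2.4 + 4.4/2 = 4.6 m.
Total vertical stress at mid-clay: σ_v = 17.7×2.4 + 18.3×2.2 = 82.74 kPa.
Pore pressure: u = 9.81×(4.6 − 0) = 45.126 kPa.
Initial effective stress: σ'_0 = σ_v − u = 82.74 − 45.126 = 37.614 kPa.
Stress increase at mid-clay by the 2:1 spreading method:
Δσ ≈ qD²/(D+z)² = 221×5.9²/(5.9+4.6)² = 69.778 kPa
Final effective stress: σ'_f = 37.614 + 69.778 = 107.39 kPa.
σ'_f = 107.39 ≤ σ'_p = 189 kPa, so the clay remains overconsolidated and only the recompression index applies:
S_c = C_r·H/(1+e₀)·log₁₀(σ'_f/σ'_0) = 0.032×4.4/2×log₁₀(107.39/37.614)
    = 0.0704 × 0.45561 = 0.03207 m

S_c ≈ 32.1 mm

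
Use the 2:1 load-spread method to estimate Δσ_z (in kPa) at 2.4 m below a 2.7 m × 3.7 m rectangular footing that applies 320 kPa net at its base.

Δσ_z ≈ 103 kPa

By the 2:1 method the load spreads at 1 horizontal : 2 vertical, so at depth z the loaded area has grown by z in each plan dimension:
Δσ = qBL/((B+z)(L+z)) = 320×2.7×3.7/((2.7+2.4)(3.7+2.4)) = 102.76 kPa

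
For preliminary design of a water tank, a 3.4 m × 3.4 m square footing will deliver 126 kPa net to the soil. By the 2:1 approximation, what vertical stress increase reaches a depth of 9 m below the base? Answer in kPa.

By the 2:1 method the load spreads at 1 horizontal : 2 vertical, so at depth z the loaded area has grown by z in each plan dimension:
Δσ = qBL/((B+z)(L+z)) = 126×3.4×3.4/((3.4+9)(3.4+9)) = 9.4729 kPa

Δσ_z ≈ 9.47 kPa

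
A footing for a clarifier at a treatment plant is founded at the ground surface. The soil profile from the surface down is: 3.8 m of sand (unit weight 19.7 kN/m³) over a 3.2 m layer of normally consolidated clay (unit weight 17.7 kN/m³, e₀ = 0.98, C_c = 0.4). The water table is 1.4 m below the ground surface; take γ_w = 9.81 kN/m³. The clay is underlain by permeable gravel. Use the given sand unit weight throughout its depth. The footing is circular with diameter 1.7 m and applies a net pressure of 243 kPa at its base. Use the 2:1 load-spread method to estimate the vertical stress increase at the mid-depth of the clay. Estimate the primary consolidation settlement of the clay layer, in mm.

S_c ≈ 55.3 mm

Mid-depth of clay below the ground surface: z = 3.8 + 3.2/2 = 5.4 m.
Total vertical stress at mid-clay: σ_v = 19.7×3.8 + 17.7×1.6 = 103.18 kPa.
Pore pressure: u = 9.81×(5.4 − 1.4) = 39.24 kPa.
Initial effective stress: σ'_0 = σ_v − u = 103.18 − 39.24 = 63.94 kPa.
Stress increase at mid-clay by the 2:1 spreading method:
Δσ ≈ qD²/(D+z)² = 243×1.7²/(1.7+5.4)² = 13.931 kPa
Final effective stress: σ'_f = σ'_0 + Δσ = 63.94 + 13.931 = 77.871 kPa.
Normally consolidated clay, so the full stress increment lies on the virgin compression line:
S_c = C_c·H/(1+e₀)·log₁₀(σ'_f/σ'_0) = 0.4×3.2/(1+0.98)×log₁₀(77.871/63.94)
    = 0.64646 × 0.085603 = 0.05534 m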